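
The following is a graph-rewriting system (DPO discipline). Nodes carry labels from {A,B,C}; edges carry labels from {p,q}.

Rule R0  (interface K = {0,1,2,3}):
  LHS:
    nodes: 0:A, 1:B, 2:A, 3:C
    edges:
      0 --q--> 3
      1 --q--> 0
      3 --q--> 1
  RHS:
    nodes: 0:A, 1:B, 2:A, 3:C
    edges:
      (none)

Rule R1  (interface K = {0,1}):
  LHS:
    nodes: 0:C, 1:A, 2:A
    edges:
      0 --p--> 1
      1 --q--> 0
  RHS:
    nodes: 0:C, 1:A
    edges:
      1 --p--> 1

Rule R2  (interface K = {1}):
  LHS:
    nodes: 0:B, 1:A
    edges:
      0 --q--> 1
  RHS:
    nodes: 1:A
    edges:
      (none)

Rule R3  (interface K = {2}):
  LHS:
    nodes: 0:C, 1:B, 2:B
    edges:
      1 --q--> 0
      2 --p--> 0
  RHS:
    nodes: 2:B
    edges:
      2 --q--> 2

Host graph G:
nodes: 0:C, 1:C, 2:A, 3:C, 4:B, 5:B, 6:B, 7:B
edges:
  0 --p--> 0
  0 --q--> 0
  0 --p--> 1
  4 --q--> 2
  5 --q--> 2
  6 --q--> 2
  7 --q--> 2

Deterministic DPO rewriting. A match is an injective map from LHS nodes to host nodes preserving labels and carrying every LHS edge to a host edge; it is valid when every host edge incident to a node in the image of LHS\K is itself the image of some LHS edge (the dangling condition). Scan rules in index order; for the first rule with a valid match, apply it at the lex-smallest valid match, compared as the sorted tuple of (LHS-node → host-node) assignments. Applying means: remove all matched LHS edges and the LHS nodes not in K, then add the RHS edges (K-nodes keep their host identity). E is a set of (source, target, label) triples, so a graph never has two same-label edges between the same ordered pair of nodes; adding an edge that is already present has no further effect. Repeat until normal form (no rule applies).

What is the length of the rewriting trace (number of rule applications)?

Answer: 4

Derivation:
[0] host  ⇒  8 nodes, 7 edges  {0-p->0 0-q->0 0-p->1 4-q->2 5-q->2 6-q->2 7-q->2}
[1] R2 @ {0↦4, 1↦2}  ⇒  7 nodes, 6 edges  {0-p->0 0-q->0 0-p->1 5-q->2 6-q->2 7-q->2}
[2] R2 @ {0↦5, 1↦2}  ⇒  6 nodes, 5 edges  {0-p->0 0-q->0 0-p->1 6-q->2 7-q->2}
[3] R2 @ {0↦6, 1↦2}  ⇒  5 nodes, 4 edges  {0-p->0 0-q->0 0-p->1 7-q->2}
[4] R2 @ {0↦7, 1↦2}  ⇒  4 nodes, 3 edges  {0-p->0 0-q->0 0-p->1}
final graph: no rule applies after step 4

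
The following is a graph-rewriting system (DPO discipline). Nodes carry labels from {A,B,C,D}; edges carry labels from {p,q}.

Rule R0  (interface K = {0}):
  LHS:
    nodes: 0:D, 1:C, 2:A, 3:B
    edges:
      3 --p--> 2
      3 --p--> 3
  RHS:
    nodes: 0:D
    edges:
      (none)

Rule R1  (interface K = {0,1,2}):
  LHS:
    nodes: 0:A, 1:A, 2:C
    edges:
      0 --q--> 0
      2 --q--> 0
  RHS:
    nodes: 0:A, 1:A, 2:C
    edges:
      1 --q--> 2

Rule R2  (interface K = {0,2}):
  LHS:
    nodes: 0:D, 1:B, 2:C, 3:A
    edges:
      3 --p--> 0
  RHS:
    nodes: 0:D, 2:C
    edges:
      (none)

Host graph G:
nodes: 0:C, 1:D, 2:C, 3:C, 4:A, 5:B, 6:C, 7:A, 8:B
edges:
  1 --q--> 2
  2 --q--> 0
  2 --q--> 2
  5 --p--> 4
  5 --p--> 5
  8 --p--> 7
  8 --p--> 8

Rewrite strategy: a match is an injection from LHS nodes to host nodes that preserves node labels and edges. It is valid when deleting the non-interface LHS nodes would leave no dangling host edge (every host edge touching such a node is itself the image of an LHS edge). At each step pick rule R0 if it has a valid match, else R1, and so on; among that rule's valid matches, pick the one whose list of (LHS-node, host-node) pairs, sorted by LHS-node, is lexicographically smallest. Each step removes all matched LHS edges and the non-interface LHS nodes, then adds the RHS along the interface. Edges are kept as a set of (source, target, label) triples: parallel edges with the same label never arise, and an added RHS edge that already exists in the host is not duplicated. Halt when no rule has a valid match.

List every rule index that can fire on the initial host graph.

Answer: [R0]

Rewrite trace:
R0: 4 valid matches — {0↦1, 1↦3, 2↦4, 3↦5}, {0↦1, 1↦3, 2↦7, 3↦8}, {0↦1, 1↦6, 2↦4, 3↦5} (+1 more)
R1: no valid match — LHS pattern not found
R2: no valid match — LHS pattern not found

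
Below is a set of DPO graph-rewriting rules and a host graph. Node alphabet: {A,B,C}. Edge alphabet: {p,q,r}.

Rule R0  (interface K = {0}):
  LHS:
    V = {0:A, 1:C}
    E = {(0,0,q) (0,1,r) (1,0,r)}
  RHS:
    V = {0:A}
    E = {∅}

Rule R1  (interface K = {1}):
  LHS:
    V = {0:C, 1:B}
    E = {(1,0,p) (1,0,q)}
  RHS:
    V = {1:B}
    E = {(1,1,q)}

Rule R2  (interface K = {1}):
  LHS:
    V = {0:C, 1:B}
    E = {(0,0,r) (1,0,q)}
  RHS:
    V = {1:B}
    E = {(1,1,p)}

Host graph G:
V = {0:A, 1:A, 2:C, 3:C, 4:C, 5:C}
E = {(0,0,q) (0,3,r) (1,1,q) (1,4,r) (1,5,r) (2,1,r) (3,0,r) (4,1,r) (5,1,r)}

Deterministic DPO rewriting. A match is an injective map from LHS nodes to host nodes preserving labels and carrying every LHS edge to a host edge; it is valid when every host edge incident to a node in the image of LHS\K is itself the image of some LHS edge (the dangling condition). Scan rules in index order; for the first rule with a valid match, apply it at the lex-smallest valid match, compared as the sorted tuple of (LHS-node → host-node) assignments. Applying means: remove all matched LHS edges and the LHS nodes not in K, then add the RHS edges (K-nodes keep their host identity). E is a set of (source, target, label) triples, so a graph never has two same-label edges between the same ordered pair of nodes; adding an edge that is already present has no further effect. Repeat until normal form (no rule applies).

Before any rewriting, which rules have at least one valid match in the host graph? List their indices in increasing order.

R0: 3 valid matches — {0↦0, 1↦3}, {0↦1, 1↦4}, {0↦1, 1↦5}
R1: no valid match — LHS pattern not found
R2: no valid match — LHS pattern not found

Answer: [R0]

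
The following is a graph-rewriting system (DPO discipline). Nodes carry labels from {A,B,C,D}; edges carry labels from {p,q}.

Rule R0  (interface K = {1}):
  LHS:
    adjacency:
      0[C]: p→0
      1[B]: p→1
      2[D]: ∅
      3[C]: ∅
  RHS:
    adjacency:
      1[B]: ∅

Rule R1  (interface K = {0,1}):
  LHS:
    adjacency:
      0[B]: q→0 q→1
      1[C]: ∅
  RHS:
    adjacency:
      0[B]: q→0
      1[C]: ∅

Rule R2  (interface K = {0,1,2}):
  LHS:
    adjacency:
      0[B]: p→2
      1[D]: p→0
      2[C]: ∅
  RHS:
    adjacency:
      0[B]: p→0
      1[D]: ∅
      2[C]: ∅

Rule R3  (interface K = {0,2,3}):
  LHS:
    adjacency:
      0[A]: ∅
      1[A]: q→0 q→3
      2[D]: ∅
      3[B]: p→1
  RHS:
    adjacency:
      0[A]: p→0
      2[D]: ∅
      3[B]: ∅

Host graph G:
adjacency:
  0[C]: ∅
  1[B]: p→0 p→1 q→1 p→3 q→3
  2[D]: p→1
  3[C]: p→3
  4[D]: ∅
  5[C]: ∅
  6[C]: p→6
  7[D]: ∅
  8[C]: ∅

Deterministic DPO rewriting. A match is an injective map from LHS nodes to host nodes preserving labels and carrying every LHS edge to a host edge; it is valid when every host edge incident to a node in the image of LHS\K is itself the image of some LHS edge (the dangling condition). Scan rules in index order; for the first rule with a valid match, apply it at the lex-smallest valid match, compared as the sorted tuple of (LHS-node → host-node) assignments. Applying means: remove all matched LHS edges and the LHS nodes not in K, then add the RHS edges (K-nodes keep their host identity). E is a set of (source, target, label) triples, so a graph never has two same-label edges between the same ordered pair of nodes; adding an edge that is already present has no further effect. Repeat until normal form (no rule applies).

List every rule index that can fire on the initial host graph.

Answer: [R0,R1,R2]

Derivation:
R0: 4 valid matches — {0↦6, 1↦1, 2↦4, 3↦5}, {0↦6, 1↦1, 2↦4, 3↦8}, {0↦6, 1↦1, 2↦7, 3↦5} (+1 more)
R1: 1 valid match — {0↦1, 1↦3}
R2: 2 valid matches — {0↦1, 1↦2, 2↦0}, {0↦1, 1↦2, 2↦3}
R3: no valid match — LHS pattern not found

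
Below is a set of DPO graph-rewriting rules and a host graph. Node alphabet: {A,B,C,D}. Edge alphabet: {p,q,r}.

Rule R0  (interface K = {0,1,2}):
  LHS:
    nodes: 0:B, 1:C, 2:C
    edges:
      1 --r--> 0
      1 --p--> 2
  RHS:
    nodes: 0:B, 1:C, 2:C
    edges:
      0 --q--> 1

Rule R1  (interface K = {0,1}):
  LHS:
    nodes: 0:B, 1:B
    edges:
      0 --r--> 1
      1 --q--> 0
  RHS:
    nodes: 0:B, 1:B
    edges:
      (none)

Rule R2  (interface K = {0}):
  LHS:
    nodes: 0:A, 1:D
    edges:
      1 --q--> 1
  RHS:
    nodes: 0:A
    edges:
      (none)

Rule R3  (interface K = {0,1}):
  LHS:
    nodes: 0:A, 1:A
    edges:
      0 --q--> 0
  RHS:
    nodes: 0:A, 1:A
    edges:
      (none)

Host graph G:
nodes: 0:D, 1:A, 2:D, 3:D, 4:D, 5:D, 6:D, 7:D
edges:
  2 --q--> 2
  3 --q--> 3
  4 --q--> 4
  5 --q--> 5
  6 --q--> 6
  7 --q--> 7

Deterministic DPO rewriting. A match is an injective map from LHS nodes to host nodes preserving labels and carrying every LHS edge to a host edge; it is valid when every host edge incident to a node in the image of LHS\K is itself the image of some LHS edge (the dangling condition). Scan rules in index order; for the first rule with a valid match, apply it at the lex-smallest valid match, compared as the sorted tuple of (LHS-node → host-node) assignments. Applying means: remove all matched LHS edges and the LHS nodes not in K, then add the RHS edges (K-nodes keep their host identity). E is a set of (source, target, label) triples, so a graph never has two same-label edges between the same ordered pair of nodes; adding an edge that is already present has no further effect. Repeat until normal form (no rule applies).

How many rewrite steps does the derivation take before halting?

[0] host  ⇒  8 nodes, 6 edges  {2-q->2 3-q->3 4-q->4 5-q->5 6-q->6 7-q->7}
[1] R2 @ {0↦1, 1↦2}  ⇒  7 nodes, 5 edges  {3-q->3 4-q->4 5-q->5 6-q->6 7-q->7}
[2] R2 @ {0↦1, 1↦3}  ⇒  6 nodes, 4 edges  {4-q->4 5-q->5 6-q->6 7-q->7}
[3] R2 @ {0↦1, 1↦4}  ⇒  5 nodes, 3 edges  {5-q->5 6-q->6 7-q->7}
[4] R2 @ {0↦1, 1↦5}  ⇒  4 nodes, 2 edges  {6-q->6 7-q->7}
[5] R2 @ {0↦1, 1↦6}  ⇒  3 nodes, 1 edges  {7-q->7}
[6] R2 @ {0↦1, 1↦7}  ⇒  2 nodes, 0 edges  {∅}
final graph: no rule applies after step 6

Answer: 6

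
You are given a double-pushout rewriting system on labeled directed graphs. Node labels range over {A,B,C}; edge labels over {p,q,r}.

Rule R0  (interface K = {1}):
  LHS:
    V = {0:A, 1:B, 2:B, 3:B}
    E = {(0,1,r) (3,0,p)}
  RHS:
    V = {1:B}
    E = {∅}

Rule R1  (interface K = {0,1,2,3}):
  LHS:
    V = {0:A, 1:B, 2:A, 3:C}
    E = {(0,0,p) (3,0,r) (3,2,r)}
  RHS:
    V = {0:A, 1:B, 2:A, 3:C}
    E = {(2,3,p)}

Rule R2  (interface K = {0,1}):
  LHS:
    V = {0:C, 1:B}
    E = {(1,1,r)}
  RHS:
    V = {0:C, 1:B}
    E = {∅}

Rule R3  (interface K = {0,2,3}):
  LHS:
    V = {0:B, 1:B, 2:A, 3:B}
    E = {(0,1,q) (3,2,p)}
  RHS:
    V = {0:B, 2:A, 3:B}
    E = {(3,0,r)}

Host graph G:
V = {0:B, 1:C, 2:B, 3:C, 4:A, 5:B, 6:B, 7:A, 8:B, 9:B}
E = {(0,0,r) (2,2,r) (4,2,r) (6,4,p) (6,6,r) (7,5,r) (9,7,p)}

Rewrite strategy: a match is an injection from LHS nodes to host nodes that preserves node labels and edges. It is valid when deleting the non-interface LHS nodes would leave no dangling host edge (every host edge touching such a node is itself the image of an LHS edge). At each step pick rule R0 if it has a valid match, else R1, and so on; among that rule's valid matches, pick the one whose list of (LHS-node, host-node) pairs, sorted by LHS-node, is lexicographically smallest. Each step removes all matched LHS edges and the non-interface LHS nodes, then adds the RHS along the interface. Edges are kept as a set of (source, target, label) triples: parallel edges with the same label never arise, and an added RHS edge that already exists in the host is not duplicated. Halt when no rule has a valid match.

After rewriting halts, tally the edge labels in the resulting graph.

initial: |V|=10 |E|=7  E = 0-r->0 2-r->2 4-r->2 6-p->4 6-r->6 7-r->5 9-p->7
step 1: apply R0 at {0↦7, 1↦5, 2↦8, 3↦9}  → |V|=7 |E|=5  E = 0-r->0 2-r->2 4-r->2 6-p->4 6-r->6
step 2: apply R2 at {0↦1, 1↦0}  → |V|=7 |E|=4  E = 2-r->2 4-r->2 6-p->4 6-r->6
step 3: apply R2 at {0↦1, 1↦2}  → |V|=7 |E|=3  E = 4-r->2 6-p->4 6-r->6
step 4: apply R2 at {0↦1, 1↦6}  → |V|=7 |E|=2  E = 4-r->2 6-p->4
step 5: apply R0 at {0↦4, 1↦2, 2↦0, 3↦6}  → |V|=4 |E|=0  E = ∅
final graph: no rule applies after step 5
NF edges: []

Answer: (no edges)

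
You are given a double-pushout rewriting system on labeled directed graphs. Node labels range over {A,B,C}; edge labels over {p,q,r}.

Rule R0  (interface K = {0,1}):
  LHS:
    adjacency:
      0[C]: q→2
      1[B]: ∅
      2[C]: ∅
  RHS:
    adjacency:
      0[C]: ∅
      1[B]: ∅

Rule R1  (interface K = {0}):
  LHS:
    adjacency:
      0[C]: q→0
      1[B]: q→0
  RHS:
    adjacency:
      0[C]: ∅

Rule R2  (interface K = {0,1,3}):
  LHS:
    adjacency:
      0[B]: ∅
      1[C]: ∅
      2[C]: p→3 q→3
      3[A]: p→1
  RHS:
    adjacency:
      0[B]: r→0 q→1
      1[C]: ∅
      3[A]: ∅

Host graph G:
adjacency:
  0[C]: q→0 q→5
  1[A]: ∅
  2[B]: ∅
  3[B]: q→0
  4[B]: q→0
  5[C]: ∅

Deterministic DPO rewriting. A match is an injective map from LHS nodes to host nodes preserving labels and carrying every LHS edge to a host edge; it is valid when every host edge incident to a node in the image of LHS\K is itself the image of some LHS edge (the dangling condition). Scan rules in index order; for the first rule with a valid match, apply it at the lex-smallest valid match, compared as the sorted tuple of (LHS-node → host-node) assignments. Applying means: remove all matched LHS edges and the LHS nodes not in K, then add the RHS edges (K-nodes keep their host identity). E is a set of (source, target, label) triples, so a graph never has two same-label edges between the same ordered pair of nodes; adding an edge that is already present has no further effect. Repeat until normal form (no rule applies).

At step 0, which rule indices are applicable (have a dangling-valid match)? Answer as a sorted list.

R0: 3 valid matches — {0↦0, 1↦2, 2↦5}, {0↦0, 1↦3, 2↦5}, {0↦0, 1↦4, 2↦5}
R1: 2 valid matches — {0↦0, 1↦3}, {0↦0, 1↦4}
R2: no valid match — LHS pattern not found

Answer: [R0,R1]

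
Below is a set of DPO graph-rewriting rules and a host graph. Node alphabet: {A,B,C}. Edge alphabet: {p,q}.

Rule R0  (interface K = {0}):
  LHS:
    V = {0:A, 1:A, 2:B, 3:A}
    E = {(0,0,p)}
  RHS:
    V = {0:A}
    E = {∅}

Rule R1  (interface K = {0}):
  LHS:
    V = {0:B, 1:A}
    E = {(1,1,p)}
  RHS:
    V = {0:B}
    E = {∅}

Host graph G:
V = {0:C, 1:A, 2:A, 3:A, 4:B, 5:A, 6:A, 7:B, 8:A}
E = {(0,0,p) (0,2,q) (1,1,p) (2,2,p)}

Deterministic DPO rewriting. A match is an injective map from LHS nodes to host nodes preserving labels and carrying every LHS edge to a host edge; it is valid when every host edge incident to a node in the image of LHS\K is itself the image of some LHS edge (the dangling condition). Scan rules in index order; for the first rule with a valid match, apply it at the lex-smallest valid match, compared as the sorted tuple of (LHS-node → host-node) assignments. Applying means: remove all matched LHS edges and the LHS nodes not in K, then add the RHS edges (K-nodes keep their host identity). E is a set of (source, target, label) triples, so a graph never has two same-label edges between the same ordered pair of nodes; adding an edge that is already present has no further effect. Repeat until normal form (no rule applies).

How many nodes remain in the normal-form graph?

start.  V:9 E:4  edges: 0-p->0 0-q->2 1-p->1 2-p->2
1. fire R0 via {0↦1, 1↦3, 2↦4, 3↦5}  →  V:6 E:3  edges: 0-p->0 0-q->2 2-p->2
2. fire R0 via {0↦2, 1↦1, 2↦7, 3↦6}  →  V:3 E:2  edges: 0-p->0 0-q->2
halt: no rule applies after step 2
NF nodes: {0:C, 2:A, 8:A}

Answer: 3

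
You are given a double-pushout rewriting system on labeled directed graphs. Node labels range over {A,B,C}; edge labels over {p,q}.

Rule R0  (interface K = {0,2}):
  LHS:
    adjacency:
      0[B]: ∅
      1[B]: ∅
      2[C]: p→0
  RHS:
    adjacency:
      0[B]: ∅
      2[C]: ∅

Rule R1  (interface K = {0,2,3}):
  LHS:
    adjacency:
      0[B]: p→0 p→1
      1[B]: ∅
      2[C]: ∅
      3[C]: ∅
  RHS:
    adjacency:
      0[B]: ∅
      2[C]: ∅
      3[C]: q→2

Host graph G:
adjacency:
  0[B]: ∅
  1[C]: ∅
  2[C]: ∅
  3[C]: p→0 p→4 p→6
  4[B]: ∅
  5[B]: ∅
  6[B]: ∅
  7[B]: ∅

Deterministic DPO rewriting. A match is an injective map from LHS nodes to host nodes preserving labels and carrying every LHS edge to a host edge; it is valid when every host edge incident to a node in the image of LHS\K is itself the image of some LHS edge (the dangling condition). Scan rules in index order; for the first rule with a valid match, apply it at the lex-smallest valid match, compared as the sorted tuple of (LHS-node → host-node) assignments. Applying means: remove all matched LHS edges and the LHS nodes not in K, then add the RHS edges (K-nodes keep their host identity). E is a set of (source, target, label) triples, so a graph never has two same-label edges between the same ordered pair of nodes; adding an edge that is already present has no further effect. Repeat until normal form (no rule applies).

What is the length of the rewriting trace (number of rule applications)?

Answer: 3

Steps:
start.  V:8 E:3  edges: 3-p->0 3-p->4 3-p->6
1. fire R0 via {0↦0, 1↦5, 2↦3}  →  V:7 E:2  edges: 3-p->4 3-p->6
2. fire R0 via {0↦4, 1↦0, 2↦3}  →  V:6 E:1  edges: 3-p->6
3. fire R0 via {0↦6, 1↦4, 2↦3}  →  V:5 E:0  edges: ∅
final graph: no rule applies after step 3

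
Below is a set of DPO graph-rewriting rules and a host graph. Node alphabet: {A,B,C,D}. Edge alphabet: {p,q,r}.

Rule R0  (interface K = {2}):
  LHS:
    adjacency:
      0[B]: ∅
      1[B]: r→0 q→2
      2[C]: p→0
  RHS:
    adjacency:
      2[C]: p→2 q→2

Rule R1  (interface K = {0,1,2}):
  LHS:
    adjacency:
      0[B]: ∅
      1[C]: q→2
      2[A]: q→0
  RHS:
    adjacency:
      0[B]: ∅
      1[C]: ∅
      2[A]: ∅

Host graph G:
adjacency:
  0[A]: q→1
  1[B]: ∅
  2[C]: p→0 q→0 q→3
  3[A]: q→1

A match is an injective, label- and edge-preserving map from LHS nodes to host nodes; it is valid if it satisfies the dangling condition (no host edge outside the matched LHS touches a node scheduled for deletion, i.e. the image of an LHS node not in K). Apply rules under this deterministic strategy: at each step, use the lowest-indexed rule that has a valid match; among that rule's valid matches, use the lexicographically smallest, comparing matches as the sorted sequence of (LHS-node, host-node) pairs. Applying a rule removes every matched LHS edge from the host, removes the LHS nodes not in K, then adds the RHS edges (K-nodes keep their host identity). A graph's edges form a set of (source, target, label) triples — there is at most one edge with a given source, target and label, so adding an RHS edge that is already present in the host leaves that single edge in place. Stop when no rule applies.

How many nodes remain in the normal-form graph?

start.  V:4 E:5  edges: 0-q->1 2-p->0 2-q->0 2-q->3 3-q->1
1. fire R1 via {0↦1, 1↦2, 2↦0}  →  V:4 E:3  edges: 2-p->0 2-q->3 3-q->1
2. fire R1 via {0↦1, 1↦2, 2↦3}  →  V:4 E:1  edges: 2-p->0
final graph: no rule applies after step 2
NF nodes: {0:A, 1:B, 2:C, 3:A}

Answer: 4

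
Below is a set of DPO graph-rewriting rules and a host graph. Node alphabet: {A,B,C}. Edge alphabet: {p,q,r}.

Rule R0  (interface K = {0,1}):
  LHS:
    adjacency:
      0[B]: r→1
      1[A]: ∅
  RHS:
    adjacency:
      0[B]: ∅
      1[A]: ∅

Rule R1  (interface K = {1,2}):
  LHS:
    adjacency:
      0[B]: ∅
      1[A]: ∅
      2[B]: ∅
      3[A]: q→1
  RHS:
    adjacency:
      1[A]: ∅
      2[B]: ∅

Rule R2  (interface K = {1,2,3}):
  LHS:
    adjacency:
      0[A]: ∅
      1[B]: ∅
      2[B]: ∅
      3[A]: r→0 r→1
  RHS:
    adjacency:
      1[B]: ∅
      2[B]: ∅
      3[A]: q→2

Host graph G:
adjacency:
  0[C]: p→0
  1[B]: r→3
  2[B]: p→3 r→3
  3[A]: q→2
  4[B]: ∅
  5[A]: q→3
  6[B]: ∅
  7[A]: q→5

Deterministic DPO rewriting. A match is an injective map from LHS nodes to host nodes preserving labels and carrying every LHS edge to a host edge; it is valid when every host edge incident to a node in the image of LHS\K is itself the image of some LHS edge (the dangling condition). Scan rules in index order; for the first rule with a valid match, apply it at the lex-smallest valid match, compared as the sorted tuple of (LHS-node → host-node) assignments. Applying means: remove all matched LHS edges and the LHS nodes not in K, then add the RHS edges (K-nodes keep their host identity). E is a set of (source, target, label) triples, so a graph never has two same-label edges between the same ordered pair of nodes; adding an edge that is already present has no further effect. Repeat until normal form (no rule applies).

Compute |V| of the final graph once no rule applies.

Answer: 4

Rewrite trace:
[0] host  ⇒  8 nodes, 7 edges  {0-p->0 1-r->3 2-p->3 2-r->3 3-q->2 5-q->3 7-q->5}
[1] R0 @ {0↦1, 1↦3}  ⇒  8 nodes, 6 edges  {0-p->0 2-p->3 2-r->3 3-q->2 5-q->3 7-q->5}
[2] R0 @ {0↦2, 1↦3}  ⇒  8 nodes, 5 edges  {0-p->0 2-p->3 3-q->2 5-q->3 7-q->5}
[3] R1 @ {0↦1, 1↦5, 2↦2, 3↦7}  ⇒  6 nodes, 4 edges  {0-p->0 2-p->3 3-q->2 5-q->3}
[4] R1 @ {0↦4, 1↦3, 2↦2, 3↦5}  ⇒  4 nodes, 3 edges  {0-p->0 2-p->3 3-q->2}
normal form: no rule applies after step 4
NF nodes: {0:C, 2:B, 3:A, 6:B}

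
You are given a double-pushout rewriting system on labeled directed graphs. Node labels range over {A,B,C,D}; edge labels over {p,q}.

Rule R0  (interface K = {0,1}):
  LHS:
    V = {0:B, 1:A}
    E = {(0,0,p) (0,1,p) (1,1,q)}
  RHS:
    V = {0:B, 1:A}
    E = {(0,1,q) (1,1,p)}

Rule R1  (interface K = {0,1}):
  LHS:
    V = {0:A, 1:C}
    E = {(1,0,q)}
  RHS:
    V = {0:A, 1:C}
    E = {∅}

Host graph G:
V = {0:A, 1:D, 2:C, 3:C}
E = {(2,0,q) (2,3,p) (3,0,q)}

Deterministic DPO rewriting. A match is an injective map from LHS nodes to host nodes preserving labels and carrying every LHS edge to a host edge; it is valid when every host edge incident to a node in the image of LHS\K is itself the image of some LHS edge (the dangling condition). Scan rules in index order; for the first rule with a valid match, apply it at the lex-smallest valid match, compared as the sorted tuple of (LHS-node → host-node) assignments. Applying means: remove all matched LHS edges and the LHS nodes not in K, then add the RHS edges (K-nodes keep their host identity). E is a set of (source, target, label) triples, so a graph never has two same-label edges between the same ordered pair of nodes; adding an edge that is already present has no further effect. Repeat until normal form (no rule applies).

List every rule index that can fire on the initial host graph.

Answer: [R1]

Derivation:
R0: no valid match — LHS pattern not found
R1: 2 valid matches — {0↦0, 1↦2}, {0↦0, 1↦3}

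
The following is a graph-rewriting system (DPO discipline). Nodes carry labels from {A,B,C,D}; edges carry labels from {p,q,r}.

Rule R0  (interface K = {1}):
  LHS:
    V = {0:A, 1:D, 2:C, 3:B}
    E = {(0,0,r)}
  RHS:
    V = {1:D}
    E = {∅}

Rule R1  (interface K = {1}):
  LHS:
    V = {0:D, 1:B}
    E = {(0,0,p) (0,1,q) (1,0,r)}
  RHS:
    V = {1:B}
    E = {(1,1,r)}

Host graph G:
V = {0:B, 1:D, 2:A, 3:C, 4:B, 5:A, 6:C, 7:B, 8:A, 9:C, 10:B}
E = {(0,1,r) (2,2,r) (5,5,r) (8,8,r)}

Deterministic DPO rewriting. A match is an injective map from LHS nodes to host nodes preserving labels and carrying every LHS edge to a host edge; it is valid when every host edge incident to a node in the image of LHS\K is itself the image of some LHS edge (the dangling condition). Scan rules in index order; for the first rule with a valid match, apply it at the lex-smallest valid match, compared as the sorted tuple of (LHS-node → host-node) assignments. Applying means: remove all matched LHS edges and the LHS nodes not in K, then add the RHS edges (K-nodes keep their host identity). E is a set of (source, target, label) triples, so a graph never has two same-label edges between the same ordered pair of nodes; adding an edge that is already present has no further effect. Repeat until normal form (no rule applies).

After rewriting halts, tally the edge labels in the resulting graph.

initial: |V|=11 |E|=4  E = 0-r->1 2-r->2 5-r->5 8-r->8
step 1: apply R0 at {0↦2, 1↦1, 2↦3, 3↦4}  → |V|=8 |E|=3  E = 0-r->1 5-r->5 8-r->8
step 2: apply R0 at {0↦5, 1↦1, 2↦6, 3↦7}  → |V|=5 |E|=2  E = 0-r->1 8-r->8
step 3: apply R0 at {0↦8, 1↦1, 2↦9, 3↦10}  → |V|=2 |E|=1  E = 0-r->1
normal form: no rule applies after step 3
NF edges: [(0, 1, 'r')]

Answer: r:1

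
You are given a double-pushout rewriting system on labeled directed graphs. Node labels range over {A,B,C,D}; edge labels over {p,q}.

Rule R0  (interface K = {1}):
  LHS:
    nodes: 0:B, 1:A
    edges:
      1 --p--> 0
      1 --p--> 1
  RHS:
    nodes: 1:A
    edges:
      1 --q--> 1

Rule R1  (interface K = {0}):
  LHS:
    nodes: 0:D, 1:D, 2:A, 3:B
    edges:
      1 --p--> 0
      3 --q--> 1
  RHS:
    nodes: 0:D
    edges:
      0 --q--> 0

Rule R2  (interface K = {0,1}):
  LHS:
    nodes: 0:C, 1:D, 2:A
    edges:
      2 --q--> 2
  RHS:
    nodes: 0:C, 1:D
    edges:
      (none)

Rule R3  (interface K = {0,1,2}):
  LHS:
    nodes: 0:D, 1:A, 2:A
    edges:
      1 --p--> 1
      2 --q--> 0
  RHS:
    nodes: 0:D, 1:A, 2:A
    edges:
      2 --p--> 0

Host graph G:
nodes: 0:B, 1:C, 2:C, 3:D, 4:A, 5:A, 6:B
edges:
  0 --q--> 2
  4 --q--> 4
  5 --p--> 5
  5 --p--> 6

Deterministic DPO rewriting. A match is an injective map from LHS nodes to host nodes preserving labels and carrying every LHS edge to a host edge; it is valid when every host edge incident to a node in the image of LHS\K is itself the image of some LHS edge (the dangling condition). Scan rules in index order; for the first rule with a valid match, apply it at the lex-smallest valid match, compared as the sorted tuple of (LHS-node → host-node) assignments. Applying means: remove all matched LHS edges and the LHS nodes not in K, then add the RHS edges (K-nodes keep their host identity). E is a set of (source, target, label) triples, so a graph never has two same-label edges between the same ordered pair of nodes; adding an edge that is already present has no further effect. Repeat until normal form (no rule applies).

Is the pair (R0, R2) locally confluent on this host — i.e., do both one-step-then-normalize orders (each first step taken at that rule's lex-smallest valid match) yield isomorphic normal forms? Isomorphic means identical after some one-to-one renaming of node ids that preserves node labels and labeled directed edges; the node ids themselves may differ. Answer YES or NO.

Answer: YES

Derivation:
branch R0-first: apply at {0↦6, 1↦5} → |E|=3, then 2 more step(s) → NF |V|=4 |E|=1 V={0:B, 1:C, 2:C, 3:D} E=0-q->2
branch R2-first: apply at {0↦1, 1↦3, 2↦4} → |E|=3, then 2 more step(s) → NF |V|=4 |E|=1 V={0:B, 1:C, 2:C, 3:D} E=0-q->2
graphs isomorphic (equal up to label-preserving node renaming)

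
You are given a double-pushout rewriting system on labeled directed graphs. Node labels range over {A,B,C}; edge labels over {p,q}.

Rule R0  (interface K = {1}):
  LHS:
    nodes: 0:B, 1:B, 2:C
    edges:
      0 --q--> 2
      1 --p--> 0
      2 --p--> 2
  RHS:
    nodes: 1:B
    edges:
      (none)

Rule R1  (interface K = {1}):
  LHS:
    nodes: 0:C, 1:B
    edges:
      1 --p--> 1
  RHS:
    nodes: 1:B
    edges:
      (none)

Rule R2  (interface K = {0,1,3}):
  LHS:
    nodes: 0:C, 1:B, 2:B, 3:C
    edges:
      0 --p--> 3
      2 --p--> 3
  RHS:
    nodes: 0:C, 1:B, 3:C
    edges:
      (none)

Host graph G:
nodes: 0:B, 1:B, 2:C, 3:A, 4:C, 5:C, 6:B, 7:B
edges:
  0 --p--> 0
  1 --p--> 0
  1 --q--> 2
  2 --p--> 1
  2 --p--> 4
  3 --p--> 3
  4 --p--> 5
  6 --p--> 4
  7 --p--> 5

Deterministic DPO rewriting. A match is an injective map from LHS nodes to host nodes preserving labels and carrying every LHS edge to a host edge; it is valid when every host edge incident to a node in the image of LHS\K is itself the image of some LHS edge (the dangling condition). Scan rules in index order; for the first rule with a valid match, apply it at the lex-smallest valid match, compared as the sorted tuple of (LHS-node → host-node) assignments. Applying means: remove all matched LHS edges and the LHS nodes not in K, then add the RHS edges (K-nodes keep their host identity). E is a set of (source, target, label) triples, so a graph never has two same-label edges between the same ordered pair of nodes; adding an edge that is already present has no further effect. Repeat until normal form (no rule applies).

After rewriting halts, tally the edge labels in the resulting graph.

initial: |V|=8 |E|=9  E = 0-p->0 1-p->0 1-q->2 2-p->1 2-p->4 3-p->3 4-p->5 6-p->4 7-p->5
step 1: apply R2 at {0↦2, 1↦0, 2↦6, 3↦4}  → |V|=7 |E|=7  E = 0-p->0 1-p->0 1-q->2 2-p->1 3-p->3 4-p->5 7-p->5
step 2: apply R2 at {0↦4, 1↦0, 2↦7, 3↦5}  → |V|=6 |E|=5  E = 0-p->0 1-p->0 1-q->2 2-p->1 3-p->3
step 3: apply R1 at {0↦4, 1↦0}  → |V|=5 |E|=4  E = 1-p->0 1-q->2 2-p->1 3-p->3
final graph: no rule applies after step 3
NF edges: [(1, 0, 'p'), (1, 2, 'q'), (2, 1, 'p'), (3, 3, 'p')]

Answer: p:3 q:1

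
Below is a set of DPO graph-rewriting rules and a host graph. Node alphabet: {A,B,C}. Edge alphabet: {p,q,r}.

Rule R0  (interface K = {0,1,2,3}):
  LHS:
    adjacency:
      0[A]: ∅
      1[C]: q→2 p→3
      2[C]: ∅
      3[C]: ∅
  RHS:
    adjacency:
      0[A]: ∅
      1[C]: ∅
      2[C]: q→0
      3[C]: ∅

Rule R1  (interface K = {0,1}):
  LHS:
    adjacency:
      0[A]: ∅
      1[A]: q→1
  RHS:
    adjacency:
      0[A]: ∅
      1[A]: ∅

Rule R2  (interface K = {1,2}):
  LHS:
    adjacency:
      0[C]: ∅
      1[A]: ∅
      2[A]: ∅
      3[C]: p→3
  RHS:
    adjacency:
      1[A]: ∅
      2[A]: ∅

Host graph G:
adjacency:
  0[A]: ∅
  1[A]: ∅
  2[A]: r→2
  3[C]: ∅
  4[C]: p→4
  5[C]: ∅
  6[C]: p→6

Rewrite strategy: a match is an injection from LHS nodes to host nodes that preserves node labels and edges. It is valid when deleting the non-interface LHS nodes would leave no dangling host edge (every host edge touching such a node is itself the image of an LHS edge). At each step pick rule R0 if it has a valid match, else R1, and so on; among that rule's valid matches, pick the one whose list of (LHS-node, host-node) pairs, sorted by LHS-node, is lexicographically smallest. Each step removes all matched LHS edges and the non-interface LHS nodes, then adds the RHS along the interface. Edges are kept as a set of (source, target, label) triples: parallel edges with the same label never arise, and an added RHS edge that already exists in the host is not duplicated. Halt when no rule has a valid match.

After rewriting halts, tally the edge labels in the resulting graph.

[0] host  ⇒  7 nodes, 3 edges  {2-r->2 4-p->4 6-p->6}
[1] R2 @ {0↦3, 1↦0, 2↦1, 3↦4}  ⇒  5 nodes, 2 edges  {2-r->2 6-p->6}
[2] R2 @ {0↦5, 1↦0, 2↦1, 3↦6}  ⇒  3 nodes, 1 edges  {2-r->2}
final graph: no rule applies after step 2
NF edges: [(2, 2, 'r')]

Answer: r:1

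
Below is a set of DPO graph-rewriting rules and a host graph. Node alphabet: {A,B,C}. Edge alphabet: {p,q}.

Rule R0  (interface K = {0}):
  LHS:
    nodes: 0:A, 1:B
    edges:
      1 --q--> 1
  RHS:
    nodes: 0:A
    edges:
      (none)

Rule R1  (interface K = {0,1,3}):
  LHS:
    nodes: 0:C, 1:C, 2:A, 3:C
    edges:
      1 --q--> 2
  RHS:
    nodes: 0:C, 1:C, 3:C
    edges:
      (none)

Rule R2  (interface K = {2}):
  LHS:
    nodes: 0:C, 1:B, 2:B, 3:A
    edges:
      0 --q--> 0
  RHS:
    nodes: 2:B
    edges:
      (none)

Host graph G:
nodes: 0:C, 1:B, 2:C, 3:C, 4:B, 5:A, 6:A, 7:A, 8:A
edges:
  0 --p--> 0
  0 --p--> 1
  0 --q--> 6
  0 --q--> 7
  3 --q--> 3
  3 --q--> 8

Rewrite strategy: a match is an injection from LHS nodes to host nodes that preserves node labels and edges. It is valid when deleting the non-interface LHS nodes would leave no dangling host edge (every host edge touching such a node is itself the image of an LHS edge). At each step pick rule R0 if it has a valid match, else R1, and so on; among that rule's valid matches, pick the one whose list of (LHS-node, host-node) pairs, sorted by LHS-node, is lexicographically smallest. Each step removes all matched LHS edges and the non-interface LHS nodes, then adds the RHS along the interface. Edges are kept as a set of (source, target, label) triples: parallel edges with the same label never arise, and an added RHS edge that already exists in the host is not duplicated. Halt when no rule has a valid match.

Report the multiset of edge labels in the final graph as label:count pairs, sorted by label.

initial: |V|=9 |E|=6  E = 0-p->0 0-p->1 0-q->6 0-q->7 3-q->3 3-q->8
step 1: apply R1 at {0↦0, 1↦3, 2↦8, 3↦2}  → |V|=8 |E|=5  E = 0-p->0 0-p->1 0-q->6 0-q->7 3-q->3
step 2: apply R1 at {0↦2, 1↦0, 2↦6, 3↦3}  → |V|=7 |E|=4  E = 0-p->0 0-p->1 0-q->7 3-q->3
step 3: apply R1 at {0↦2, 1↦0, 2↦7, 3↦3}  → |V|=6 |E|=3  E = 0-p->0 0-p->1 3-q->3
step 4: apply R2 at {0↦3, 1↦4, 2↦1, 3↦5}  → |V|=3 |E|=2  E = 0-p->0 0-p->1
halt: no rule applies after step 4
NF edges: [(0, 0, 'p'), (0, 1, 'p')]

Answer: p:2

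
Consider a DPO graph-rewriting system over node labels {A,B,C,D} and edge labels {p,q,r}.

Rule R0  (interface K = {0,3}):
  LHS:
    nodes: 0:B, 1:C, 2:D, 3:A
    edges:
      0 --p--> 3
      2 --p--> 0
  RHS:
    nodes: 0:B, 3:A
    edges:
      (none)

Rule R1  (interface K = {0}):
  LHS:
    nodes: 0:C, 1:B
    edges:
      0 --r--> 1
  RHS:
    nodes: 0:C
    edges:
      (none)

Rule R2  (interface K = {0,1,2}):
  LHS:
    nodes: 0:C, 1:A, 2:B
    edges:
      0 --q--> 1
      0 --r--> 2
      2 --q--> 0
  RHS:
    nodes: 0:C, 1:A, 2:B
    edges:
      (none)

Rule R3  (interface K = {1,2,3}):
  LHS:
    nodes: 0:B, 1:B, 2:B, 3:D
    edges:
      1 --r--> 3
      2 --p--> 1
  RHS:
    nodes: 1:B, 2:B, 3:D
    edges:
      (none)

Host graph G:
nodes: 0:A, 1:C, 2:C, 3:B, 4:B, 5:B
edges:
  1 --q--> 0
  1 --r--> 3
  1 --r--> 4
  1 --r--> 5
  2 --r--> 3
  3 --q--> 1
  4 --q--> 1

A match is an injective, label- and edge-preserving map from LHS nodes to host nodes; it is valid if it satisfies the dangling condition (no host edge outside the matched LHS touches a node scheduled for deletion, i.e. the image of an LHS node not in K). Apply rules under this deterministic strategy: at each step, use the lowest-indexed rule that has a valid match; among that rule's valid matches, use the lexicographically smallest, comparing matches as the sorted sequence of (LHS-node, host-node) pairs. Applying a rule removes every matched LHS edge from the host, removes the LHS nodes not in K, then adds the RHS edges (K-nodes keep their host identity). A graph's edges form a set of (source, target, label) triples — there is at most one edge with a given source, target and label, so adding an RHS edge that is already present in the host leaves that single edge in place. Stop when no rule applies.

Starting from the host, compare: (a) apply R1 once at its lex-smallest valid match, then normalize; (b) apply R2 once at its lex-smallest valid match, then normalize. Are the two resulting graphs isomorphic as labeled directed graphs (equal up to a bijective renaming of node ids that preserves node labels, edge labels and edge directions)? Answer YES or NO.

Answer: YES

Derivation:
branch R1-first: apply at {0↦1, 1↦5} → |E|=6, then 2 more step(s) → NF |V|=4 |E|=2 V={0:A, 1:C, 2:C, 4:B} E=1-r->4 4-q->1
branch R2-first: apply at {0↦1, 1↦0, 2↦3} → |E|=4, then 2 more step(s) → NF |V|=4 |E|=2 V={0:A, 1:C, 2:C, 4:B} E=1-r->4 4-q->1
graphs isomorphic (equal up to label-preserving node renaming)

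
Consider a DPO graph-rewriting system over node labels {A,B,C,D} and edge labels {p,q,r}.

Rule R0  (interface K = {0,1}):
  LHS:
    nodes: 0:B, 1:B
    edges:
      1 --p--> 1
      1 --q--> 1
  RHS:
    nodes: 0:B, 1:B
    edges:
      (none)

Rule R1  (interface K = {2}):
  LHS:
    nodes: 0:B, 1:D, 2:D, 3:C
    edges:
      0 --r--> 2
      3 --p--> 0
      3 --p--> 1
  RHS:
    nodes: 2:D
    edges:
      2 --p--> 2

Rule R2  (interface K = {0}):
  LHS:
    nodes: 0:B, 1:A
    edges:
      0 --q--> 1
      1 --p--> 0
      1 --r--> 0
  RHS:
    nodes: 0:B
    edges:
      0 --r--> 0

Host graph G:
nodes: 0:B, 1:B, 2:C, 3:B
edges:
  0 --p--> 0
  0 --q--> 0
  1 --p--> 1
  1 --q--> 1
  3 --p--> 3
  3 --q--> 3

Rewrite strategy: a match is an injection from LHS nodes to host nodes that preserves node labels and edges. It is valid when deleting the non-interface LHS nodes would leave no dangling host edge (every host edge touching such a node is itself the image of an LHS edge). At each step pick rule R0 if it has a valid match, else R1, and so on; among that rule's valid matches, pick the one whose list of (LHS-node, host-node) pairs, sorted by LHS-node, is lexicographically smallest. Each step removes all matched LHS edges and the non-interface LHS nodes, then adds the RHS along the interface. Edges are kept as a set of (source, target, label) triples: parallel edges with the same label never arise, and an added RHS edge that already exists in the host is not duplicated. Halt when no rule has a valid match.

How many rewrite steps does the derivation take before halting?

Answer: 3

Derivation:
start.  V:4 E:6  edges: 0-p->0 0-q->0 1-p->1 1-q->1 3-p->3 3-q->3
1. fire R0 via {0↦0, 1↦1}  →  V:4 E:4  edges: 0-p->0 0-q->0 3-p->3 3-q->3
2. fire R0 via {0↦0, 1↦3}  →  V:4 E:2  edges: 0-p->0 0-q->0
3. fire R0 via {0↦1, 1↦0}  →  V:4 E:0  edges: ∅
normal form: no rule applies after step 3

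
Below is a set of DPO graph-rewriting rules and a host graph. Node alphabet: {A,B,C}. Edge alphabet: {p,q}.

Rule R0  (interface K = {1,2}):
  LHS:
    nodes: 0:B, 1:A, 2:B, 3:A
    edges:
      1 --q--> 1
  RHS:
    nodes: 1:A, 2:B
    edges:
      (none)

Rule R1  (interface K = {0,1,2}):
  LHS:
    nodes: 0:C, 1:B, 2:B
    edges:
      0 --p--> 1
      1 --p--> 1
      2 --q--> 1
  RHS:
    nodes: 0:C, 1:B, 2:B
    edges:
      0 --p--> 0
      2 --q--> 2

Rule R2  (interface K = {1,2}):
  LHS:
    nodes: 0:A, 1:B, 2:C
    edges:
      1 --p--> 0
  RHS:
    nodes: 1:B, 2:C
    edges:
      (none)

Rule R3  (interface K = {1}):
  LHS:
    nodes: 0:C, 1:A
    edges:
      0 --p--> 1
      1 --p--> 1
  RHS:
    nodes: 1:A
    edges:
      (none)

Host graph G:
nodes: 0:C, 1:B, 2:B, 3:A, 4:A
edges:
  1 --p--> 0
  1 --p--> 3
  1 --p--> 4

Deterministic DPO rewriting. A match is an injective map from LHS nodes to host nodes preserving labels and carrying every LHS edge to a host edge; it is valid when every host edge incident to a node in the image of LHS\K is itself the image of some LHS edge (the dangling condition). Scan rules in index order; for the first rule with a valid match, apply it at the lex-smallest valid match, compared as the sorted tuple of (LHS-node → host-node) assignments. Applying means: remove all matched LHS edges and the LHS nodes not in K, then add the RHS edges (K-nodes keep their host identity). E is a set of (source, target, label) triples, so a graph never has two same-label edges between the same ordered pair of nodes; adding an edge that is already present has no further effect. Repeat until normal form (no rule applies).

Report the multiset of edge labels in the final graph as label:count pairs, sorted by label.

Answer: p:1

Steps:
start.  V:5 E:3  edges: 1-p->0 1-p->3 1-p->4
1. fire R2 via {0↦3, 1↦1, 2↦0}  →  V:4 E:2  edges: 1-p->0 1-p->4
2. fire R2 via {0↦4, 1↦1, 2↦0}  →  V:3 E:1  edges: 1-p->0
normal form: no rule applies after step 2
NF edges: [(1, 0, 'p')]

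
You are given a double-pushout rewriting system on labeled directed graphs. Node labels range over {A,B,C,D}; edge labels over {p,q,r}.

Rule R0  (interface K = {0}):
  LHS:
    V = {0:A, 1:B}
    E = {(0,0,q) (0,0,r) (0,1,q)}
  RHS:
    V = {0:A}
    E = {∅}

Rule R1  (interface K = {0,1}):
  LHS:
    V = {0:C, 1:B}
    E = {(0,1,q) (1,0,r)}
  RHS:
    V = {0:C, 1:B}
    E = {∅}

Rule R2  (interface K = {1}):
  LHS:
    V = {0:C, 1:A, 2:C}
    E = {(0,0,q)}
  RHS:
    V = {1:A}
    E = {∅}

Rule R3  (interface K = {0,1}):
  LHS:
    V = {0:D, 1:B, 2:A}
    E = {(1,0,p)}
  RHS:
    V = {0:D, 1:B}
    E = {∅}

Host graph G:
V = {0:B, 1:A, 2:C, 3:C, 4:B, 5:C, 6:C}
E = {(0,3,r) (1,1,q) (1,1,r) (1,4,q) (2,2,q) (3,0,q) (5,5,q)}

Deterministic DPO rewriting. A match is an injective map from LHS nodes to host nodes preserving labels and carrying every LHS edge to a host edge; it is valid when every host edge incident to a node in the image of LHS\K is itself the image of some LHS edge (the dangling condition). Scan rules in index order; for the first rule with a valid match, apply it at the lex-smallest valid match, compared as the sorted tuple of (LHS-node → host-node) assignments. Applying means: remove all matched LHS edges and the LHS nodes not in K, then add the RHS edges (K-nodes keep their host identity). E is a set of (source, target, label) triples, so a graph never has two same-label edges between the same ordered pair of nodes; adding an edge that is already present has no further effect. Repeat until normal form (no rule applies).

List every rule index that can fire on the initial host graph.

R0: 1 valid match — {0↦1, 1↦4}
R1: 1 valid match — {0↦3, 1↦0}
R2: 2 valid matches — {0↦2, 1↦1, 2↦6}, {0↦5, 1↦1, 2↦6}
R3: no valid match — LHS pattern not found

Answer: [R0,R1,R2]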